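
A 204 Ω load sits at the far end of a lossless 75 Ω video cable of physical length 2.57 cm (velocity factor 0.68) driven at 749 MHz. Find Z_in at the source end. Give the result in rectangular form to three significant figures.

Z_in ≈ 68.1 − j74.2 Ω

λ = v/f = 0.68·c / 749 MHz = 0.272 m
βl = 2π·l/λ = 2π × 0.0944 = 34°
tan(βl) = tan(34°) = 0.674
Z_in = Z_0·(Z_L + jZ_0·tanβl)/(Z_0 + jZ_L·tanβl)
     = 75·(204 + j50.5)/(75 + j137)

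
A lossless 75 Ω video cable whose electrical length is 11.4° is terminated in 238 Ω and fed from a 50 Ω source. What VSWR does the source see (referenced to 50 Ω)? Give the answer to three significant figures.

VSWR ≈ 4.66

tan(βl) = 0.202
Z_in = Z_0·(Z_L + jZ_0·tanβl)/(Z_0 + jZ_L·tanβl) = 176 − j97.3 Ω
Γ_s = (Z_in − Z_s)/(Z_in + Z_s) = (126 − j97.3)/(226 − j97.3), |Γ_s| = 0.647
VSWR = (1 + |Γ_s|)/(1 − |Γ_s|)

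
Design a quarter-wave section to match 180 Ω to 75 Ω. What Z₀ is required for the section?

Z_qwt = √(Z_0·R_L) = √(75 × 180) = √13500

Z_qwt ≈ 116 Ω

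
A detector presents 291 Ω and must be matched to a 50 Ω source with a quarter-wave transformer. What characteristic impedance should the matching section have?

Z_qwt = √(Z_0·R_L) = √(50 × 291) = √14550

Z_qwt ≈ 121 Ω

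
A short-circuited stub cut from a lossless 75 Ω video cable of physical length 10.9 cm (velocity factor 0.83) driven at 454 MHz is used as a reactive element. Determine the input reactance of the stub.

λ = v/f = 0.83·c / 454 MHz = 0.548 m
βl = 2π·l/λ = 2π × 0.199 = 71.5°
tan(βl) = 3
For a short-circuited stub, Z_in = jZ_0·tan(βl)

X_in ≈ 225 Ω (inductive)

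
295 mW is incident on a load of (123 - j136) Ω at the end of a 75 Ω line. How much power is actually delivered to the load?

|Γ| = |(48 − j136)/(198 − j136)| = 0.6
|Γ|² = 0.36
P_refl = |Γ|²·P_inc = 106 mW, P_del = (1 − |Γ|²)·P_inc = 189 mW

P_delivered ≈ 189 mW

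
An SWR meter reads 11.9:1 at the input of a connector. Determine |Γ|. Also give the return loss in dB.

|Γ| ≈ 0.845; return loss ≈ 1.46 dB

|Γ| = (S − 1)/(S + 1) = (11.9 − 1)/(11.9 + 1) = 10.9/12.9
RL = −20·log₁₀|Γ| = −20·log₁₀(0.845)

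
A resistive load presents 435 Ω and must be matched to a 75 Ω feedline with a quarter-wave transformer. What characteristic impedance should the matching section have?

Z_qwt = √(Z_0·R_L) = √(75 × 435) = √32620

Z_qwt ≈ 181 Ω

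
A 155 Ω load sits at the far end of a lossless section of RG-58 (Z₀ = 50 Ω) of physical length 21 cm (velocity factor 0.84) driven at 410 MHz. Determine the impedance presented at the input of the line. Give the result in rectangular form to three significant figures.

Z_in ≈ 22 + j27.9 Ω

λ = v/f = 0.84·c / 410 MHz = 0.615 m
βl = 2π·l/λ = 2π × 0.342 = 123°
tan(βl) = tan(123°) = -1.54
Z_in = Z_0·(Z_L + jZ_0·tanβl)/(Z_0 + jZ_L·tanβl)
     = 50·(155 − j77)/(50 − j239)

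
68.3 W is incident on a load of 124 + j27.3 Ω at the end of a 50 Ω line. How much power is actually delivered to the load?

|Γ| = |(74 + j27.3)/(174 + j27.3)| = 0.448
|Γ|² = 0.201
P_refl = |Γ|²·P_inc = 13.7 W, P_del = (1 − |Γ|²)·P_inc = 54.6 W

P_delivered ≈ 54.6 W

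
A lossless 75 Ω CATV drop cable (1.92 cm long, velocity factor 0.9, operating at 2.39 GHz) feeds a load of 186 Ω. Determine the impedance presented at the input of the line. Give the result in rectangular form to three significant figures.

λ = v/f = 0.9·c / 2.39 GHz = 0.113 m
βl = 2π·l/λ = 2π × 0.17 = 61.2°
tan(βl) = tan(61.2°) = 1.82
Z_in = Z_0·(Z_L + jZ_0·tanβl)/(Z_0 + jZ_L·tanβl)
     = 75·(186 + j136)/(75 + j338)

Z_in ≈ 37.5 − j32.9 Ω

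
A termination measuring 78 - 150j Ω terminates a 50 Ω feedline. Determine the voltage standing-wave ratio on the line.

Γ = (Z_L − Z_0)/(Z_L + Z_0) = (28 − j150)/(128 − j150)
|Γ| = 153/197 = 0.774
VSWR = (1 + |Γ|)/(1 − |Γ|) = 1.77/0.226

VSWR ≈ 7.84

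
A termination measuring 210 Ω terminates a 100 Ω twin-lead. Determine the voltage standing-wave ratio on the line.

VSWR ≈ 2.1

For a purely resistive load, VSWR = R_L/Z_0 or Z_0/R_L (whichever > 1) = 210/100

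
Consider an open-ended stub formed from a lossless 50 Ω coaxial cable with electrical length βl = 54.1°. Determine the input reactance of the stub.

tan(βl) = 1.38
For an open-ended stub, Z_in = −jZ_0·cot(βl) = −jZ_0/tan(βl)

X_in ≈ -36.2 Ω (capacitive)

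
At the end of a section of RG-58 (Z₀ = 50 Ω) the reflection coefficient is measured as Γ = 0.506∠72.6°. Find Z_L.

Z_L ≈ 39 + j50.6 Ω

Z_L = Z_0·(1 + Γ)/(1 − Γ) = 50·(1.15 + j0.483)/(0.849 − j0.483)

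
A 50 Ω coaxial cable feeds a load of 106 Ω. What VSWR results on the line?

VSWR ≈ 2.12

Γ = (106 − 50)/(106 + 50) = 0.359
VSWR = (1 + 0.359)/(1 − 0.359)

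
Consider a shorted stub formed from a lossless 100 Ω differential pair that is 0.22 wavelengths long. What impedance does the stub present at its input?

Z_in ≈ +j524 Ω

βl = 2π × 0.22 = 79.2°
tan(βl) = 5.24
For a shorted stub, Z_in = jZ_0·tan(βl)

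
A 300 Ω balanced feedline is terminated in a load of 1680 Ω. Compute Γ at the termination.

Γ = (Z_L − Z_0)/(Z_L + Z_0) = (1680 − 300)/(1680 + 300) = 1380/1980

Γ = 0.697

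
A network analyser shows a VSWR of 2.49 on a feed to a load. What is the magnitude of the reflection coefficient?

|Γ| ≈ 0.427

|Γ| = (S − 1)/(S + 1) = (2.49 − 1)/(2.49 + 1) = 1.49/3.49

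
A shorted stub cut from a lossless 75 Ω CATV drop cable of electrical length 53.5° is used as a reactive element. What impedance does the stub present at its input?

Z_in ≈ +j101 Ω

tan(βl) = 1.35
For a shorted stub, Z_in = jZ_0·tan(βl)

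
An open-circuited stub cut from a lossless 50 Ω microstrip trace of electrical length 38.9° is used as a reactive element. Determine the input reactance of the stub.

tan(βl) = 0.807
For an open-circuited stub, Z_in = −jZ_0·cot(βl) = −jZ_0/tan(βl)

X_in ≈ -62 Ω (capacitive)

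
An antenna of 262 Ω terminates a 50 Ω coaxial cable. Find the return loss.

Γ = (262 − 50)/(262 + 50) = 0.679
RL = −20·log₁₀|Γ| = −20·log₁₀(0.679)

RL ≈ 3.36 dB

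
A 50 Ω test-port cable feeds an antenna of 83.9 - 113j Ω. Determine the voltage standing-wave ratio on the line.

VSWR ≈ 5.12

Γ = (Z_L − Z_0)/(Z_L + Z_0) = (33.9 − j113)/(133.9 − j113)
|Γ| = 118/175 = 0.673
VSWR = (1 + |Γ|)/(1 − |Γ|) = 1.67/0.327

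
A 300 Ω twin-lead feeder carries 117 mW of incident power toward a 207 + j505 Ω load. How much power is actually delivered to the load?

P_delivered ≈ 56.8 mW

|Γ| = |(-93 + j505)/(507 + j505)| = 0.718
|Γ|² = 0.515
P_refl = |Γ|²·P_inc = 60.2 mW, P_del = (1 − |Γ|²)·P_inc = 56.8 mW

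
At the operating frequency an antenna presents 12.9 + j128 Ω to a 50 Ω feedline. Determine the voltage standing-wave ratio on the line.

VSWR ≈ 29.5

Γ = (Z_L − Z_0)/(Z_L + Z_0) = (-37.1 + j128)/(62.9 + j128)
|Γ| = 133/143 = 0.934
VSWR = (1 + |Γ|)/(1 − |Γ|) = 1.93/0.0656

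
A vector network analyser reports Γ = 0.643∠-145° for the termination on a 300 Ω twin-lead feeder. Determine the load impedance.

Z_L = Z_0·(1 + Γ)/(1 − Γ) = 300·(0.473 − j0.369)/(1.53 + j0.369)

Z_L ≈ 71.3 − j89.7 Ω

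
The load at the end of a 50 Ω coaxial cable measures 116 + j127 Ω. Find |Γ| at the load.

|Γ| ≈ 0.685

Γ = (Z_L − Z_0)/(Z_L + Z_0) = (66 + j127)/(166 + j127)
|Γ| = 143/209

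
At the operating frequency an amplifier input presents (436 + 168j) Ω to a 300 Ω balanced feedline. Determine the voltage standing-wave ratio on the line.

VSWR ≈ 1.8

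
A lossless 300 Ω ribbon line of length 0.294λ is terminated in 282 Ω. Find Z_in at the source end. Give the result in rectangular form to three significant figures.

βl = 2π × 0.294 = 106°
tan(βl) = tan(106°) = -3.52
Z_in = Z_0·(Z_L + jZ_0·tanβl)/(Z_0 + jZ_L·tanβl)
     = 300·(282 − j1060)/(300 − j994)

Z_in ≈ 316 − j10.3 Ω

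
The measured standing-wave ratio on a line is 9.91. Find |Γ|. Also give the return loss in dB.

|Γ| = (S − 1)/(S + 1) = (9.91 − 1)/(9.91 + 1) = 8.91/10.9
RL = −20·log₁₀|Γ| = −20·log₁₀(0.817)

|Γ| ≈ 0.817; return loss ≈ 1.76 dB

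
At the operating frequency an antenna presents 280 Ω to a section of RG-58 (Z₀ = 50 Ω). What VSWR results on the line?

VSWR ≈ 5.6

For a purely resistive load, VSWR = R_L/Z_0 or Z_0/R_L (whichever > 1) = 280/50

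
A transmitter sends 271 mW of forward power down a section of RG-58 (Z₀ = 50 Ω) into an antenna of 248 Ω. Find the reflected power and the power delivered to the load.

Γ = (248 − 50)/(248 + 50) = 0.664
|Γ|² = 0.441
P_refl = |Γ|²·P_inc = 120 mW, P_del = (1 − |Γ|²)·P_inc = 151 mW

P_reflected ≈ 120 mW; P_delivered ≈ 151 mW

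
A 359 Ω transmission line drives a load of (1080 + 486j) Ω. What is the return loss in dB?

RL ≈ 4.84 dB

Γ = (721 + j486)/(1439 + j486), |Γ| = 0.572
RL = −20·log₁₀|Γ| = −20·log₁₀(0.572)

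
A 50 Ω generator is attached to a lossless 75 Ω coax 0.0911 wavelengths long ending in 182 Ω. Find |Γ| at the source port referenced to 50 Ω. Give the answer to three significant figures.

βl = 2π × 0.0911 = 32.8°
tan(βl) = 0.644
Z_in = Z_0·(Z_L + jZ_0·tanβl)/(Z_0 + jZ_L·tanβl) = 74.8 − j68.6 Ω
Γ_s = (Z_in − Z_s)/(Z_in + Z_s) = (24.8 − j68.6)/(125 − j68.6), |Γ_s| = 0.512

|Γ| ≈ 0.512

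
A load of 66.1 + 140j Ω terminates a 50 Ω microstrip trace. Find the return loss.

Γ = (16.1 + j140)/(116.1 + j140), |Γ| = 0.775
RL = −20·log₁₀|Γ| = −20·log₁₀(0.775)

RL ≈ 2.22 dB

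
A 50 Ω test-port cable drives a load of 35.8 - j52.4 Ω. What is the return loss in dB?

Γ = (-14.2 − j52.4)/(85.8 − j52.4), |Γ| = 0.54
RL = −20·log₁₀|Γ| = −20·log₁₀(0.54)

RL ≈ 5.35 dB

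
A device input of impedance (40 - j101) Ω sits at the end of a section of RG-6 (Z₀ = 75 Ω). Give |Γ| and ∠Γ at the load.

Γ = (Z_L − Z_0)/(Z_L + Z_0) = (-35 − j101)/(115 − j101)
|Γ| = 107/153 = 0.698

Γ ≈ 0.698 ∠ -67.8°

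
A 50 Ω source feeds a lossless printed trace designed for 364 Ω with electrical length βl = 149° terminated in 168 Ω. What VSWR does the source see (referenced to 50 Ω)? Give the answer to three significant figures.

VSWR ≈ 6.74

tan(βl) = -0.601
Z_in = Z_0·(Z_L + jZ_0·tanβl)/(Z_0 + jZ_L·tanβl) = 212 − j160 Ω
Γ_s = (Z_in − Z_s)/(Z_in + Z_s) = (162 − j160)/(262 − j160), |Γ_s| = 0.742
VSWR = (1 + |Γ_s|)/(1 − |Γ_s|)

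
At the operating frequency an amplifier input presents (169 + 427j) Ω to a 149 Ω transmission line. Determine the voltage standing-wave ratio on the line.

VSWR ≈ 9.15

Γ = (Z_L − Z_0)/(Z_L + Z_0) = (20 + j427)/(318 + j427)
|Γ| = 427/532 = 0.803
VSWR = (1 + |Γ|)/(1 − |Γ|) = 1.8/0.197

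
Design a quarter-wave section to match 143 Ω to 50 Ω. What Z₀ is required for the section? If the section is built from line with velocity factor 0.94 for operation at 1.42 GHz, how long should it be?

Z_qwt ≈ 84.6 Ω; length ≈ 4.96 cm

Z_qwt = √(Z_0·R_L) = √(50 × 143) = √7150
λ = 0.94·c/f = 0.199 m, so l = λ/4 = 0.0496 m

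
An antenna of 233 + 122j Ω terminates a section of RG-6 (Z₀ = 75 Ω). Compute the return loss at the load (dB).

Γ = (158 + j122)/(308 + j122), |Γ| = 0.603
RL = −20·log₁₀|Γ| = −20·log₁₀(0.603)

RL ≈ 4.4 dB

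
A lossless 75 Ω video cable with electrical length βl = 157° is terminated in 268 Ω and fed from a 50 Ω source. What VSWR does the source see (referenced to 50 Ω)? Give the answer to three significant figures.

tan(βl) = -0.424
Z_in = Z_0·(Z_L + jZ_0·tanβl)/(Z_0 + jZ_L·tanβl) = 95.8 + j114 Ω
Γ_s = (Z_in − Z_s)/(Z_in + Z_s) = (45.8 + j114)/(146 + j114), |Γ_s| = 0.662
VSWR = (1 + |Γ_s|)/(1 − |Γ_s|)

VSWR ≈ 4.92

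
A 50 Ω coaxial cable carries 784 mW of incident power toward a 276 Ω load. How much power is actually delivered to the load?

Γ = (276 − 50)/(276 + 50) = 0.693
|Γ|² = 0.481
P_refl = |Γ|²·P_inc = 377 mW, P_del = (1 − |Γ|²)·P_inc = 407 mW

P_delivered ≈ 407 mW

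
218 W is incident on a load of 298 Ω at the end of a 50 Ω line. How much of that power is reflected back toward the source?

P_reflected ≈ 111 W

Γ = (298 − 50)/(298 + 50) = 0.713
|Γ|² = 0.508
P_refl = |Γ|²·P_inc = 111 W, P_del = (1 − |Γ|²)·P_inc = 107 W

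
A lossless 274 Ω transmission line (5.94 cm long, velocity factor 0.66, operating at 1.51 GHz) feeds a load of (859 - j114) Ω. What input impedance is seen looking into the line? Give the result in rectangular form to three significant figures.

Z_in ≈ 561 + j387 Ω

λ = v/f = 0.66·c / 1.51 GHz = 0.131 m
βl = 2π·l/λ = 2π × 0.453 = 163°
tan(βl) = tan(163°) = -0.304
Z_in = Z_0·(Z_L + jZ_0·tanβl)/(Z_0 + jZ_L·tanβl)
     = 274·(859 − j197)/(239 − j261)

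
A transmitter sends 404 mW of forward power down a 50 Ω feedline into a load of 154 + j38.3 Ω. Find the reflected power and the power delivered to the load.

P_reflected ≈ 115 mW; P_delivered ≈ 289 mW

|Γ| = |(104 + j38.3)/(204 + j38.3)| = 0.534
|Γ|² = 0.285
P_refl = |Γ|²·P_inc = 115 mW, P_del = (1 − |Γ|²)·P_inc = 289 mW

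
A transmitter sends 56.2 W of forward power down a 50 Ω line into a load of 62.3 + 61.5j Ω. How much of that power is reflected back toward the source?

|Γ| = |(12.3 + j61.5)/(112.3 + j61.5)| = 0.49
|Γ|² = 0.24
P_refl = |Γ|²·P_inc = 13.5 W, P_del = (1 − |Γ|²)·P_inc = 42.7 W

P_reflected ≈ 13.5 W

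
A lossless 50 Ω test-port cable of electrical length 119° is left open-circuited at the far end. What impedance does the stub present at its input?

Z_in ≈ +j27.7 Ω

tan(βl) = -1.8
For an open-circuited stub, Z_in = −jZ_0·cot(βl) = −jZ_0/tan(βl)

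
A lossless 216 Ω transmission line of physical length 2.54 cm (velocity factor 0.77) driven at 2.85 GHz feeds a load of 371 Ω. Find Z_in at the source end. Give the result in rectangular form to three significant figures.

λ = v/f = 0.77·c / 2.85 GHz = 0.0811 m
βl = 2π·l/λ = 2π × 0.313 = 113°
tan(βl) = tan(113°) = -2.38
Z_in = Z_0·(Z_L + jZ_0·tanβl)/(Z_0 + jZ_L·tanβl)
     = 216·(371 − j513)/(216 − j882)

Z_in ≈ 140 + j56.7 Ω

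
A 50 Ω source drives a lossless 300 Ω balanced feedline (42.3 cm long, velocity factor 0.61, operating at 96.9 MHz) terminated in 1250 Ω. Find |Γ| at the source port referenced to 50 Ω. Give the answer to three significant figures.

λ = v/f = 0.61·c / 96.9 MHz = 1.89 m
βl = 2π·l/λ = 2π × 0.224 = 80.6°
tan(βl) = 6.06
Z_in = Z_0·(Z_L + jZ_0·tanβl)/(Z_0 + jZ_L·tanβl) = 73.8 − j46.6 Ω
Γ_s = (Z_in − Z_s)/(Z_in + Z_s) = (23.8 − j46.6)/(124 − j46.6), |Γ_s| = 0.395

|Γ| ≈ 0.395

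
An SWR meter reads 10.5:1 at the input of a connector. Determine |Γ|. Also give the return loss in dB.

|Γ| = (S − 1)/(S + 1) = (10.5 − 1)/(10.5 + 1) = 9.5/11.5
RL = −20·log₁₀|Γ| = −20·log₁₀(0.826)

|Γ| ≈ 0.826; return loss ≈ 1.66 dB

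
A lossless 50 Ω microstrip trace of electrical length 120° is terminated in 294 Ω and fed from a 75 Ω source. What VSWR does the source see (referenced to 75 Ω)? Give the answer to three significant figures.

tan(βl) = -1.73
Z_in = Z_0·(Z_L + jZ_0·tanβl)/(Z_0 + jZ_L·tanβl) = 11.2 + j27.8 Ω
Γ_s = (Z_in − Z_s)/(Z_in + Z_s) = (-63.8 + j27.8)/(86.2 + j27.8), |Γ_s| = 0.768
VSWR = (1 + |Γ_s|)/(1 − |Γ_s|)

VSWR ≈ 7.61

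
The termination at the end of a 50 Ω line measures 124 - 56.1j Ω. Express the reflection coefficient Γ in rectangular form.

Γ = (Z_L − Z_0)/(Z_L + Z_0) = (74 − j56.1)/(174 − j56.1)

Γ ≈ 0.479 − j0.168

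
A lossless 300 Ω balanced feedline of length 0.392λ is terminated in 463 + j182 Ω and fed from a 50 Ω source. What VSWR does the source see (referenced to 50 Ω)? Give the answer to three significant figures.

βl = 2π × 0.392 = 141°
tan(βl) = -0.806
Z_in = Z_0·(Z_L + jZ_0·tanβl)/(Z_0 + jZ_L·tanβl) = 203 + j129 Ω
Γ_s = (Z_in − Z_s)/(Z_in + Z_s) = (153 + j129)/(253 + j129), |Γ_s| = 0.705
VSWR = (1 + |Γ_s|)/(1 − |Γ_s|)

VSWR ≈ 5.78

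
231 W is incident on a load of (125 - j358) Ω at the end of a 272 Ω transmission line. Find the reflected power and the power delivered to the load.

P_reflected ≈ 121 W; P_delivered ≈ 110 W

|Γ| = |(-147 − j358)/(397 − j358)| = 0.724
|Γ|² = 0.524
P_refl = |Γ|²·P_inc = 121 W, P_del = (1 − |Γ|²)·P_inc = 110 W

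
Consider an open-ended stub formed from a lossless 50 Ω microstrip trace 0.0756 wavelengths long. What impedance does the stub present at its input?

βl = 2π × 0.0756 = 27.2°
tan(βl) = 0.514
For an open-ended stub, Z_in = −jZ_0·cot(βl) = −jZ_0/tan(βl)

Z_in ≈ −j97.2 Ω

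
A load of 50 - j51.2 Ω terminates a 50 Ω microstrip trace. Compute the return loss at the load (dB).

Γ = (0 − j51.2)/(100 − j51.2), |Γ| = 0.456
RL = −20·log₁₀|Γ| = −20·log₁₀(0.456)

RL ≈ 6.83 dB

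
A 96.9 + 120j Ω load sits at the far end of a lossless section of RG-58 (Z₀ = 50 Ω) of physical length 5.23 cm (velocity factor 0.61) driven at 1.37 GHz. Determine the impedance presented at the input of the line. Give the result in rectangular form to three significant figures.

Z_in ≈ 14.4 + j34.6 Ω

λ = v/f = 0.61·c / 1.37 GHz = 0.134 m
βl = 2π·l/λ = 2π × 0.392 = 141°
tan(βl) = tan(141°) = -0.811
Z_in = Z_0·(Z_L + jZ_0·tanβl)/(Z_0 + jZ_L·tanβl)
     = 50·(96.9 + j79.4)/(147 − j78.6)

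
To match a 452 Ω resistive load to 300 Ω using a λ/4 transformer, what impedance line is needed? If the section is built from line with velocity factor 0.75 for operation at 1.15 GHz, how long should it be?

Z_qwt ≈ 368 Ω; length ≈ 4.89 cm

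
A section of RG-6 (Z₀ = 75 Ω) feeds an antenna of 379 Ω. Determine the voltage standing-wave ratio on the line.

For a purely resistive load, VSWR = R_L/Z_0 or Z_0/R_L (whichever > 1) = 379/75

VSWR ≈ 5.05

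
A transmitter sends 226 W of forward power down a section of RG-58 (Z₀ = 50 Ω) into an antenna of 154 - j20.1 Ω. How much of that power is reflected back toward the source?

|Γ| = |(104 − j20.1)/(204 − j20.1)| = 0.517
|Γ|² = 0.267
P_refl = |Γ|²·P_inc = 60.3 W, P_del = (1 − |Γ|²)·P_inc = 166 W

P_reflected ≈ 60.3 W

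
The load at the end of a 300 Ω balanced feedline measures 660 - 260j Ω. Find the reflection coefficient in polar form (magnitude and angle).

Γ = (Z_L − Z_0)/(Z_L + Z_0) = (360 − j260)/(960 − j260)
|Γ| = 444/995 = 0.446

Γ ≈ 0.446 ∠ -20.7°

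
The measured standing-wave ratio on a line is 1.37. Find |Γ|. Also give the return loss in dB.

|Γ| ≈ 0.156; return loss ≈ 16.1 dB

|Γ| = (S − 1)/(S + 1) = (1.37 − 1)/(1.37 + 1) = 0.37/2.37
RL = −20·log₁₀|Γ| = −20·log₁₀(0.156)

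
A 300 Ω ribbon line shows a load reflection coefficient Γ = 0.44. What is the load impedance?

Z_L = Z_0·(1 + Γ)/(1 − Γ) = 300·(1.44)/(0.56)

Z_L ≈ 771 Ω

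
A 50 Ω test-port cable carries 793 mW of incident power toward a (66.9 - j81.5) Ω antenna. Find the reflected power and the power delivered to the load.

P_reflected ≈ 271 mW; P_delivered ≈ 522 mW

|Γ| = |(16.9 − j81.5)/(116.9 − j81.5)| = 0.584
|Γ|² = 0.341
P_refl = |Γ|²·P_inc = 271 mW, P_del = (1 − |Γ|²)·P_inc = 522 mW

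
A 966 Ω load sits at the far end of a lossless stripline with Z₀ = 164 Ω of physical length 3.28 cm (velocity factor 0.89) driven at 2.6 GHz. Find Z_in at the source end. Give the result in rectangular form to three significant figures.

λ = v/f = 0.89·c / 2.6 GHz = 0.103 m
βl = 2π·l/λ = 2π × 0.319 = 115°
tan(βl) = tan(115°) = -2.15
Z_in = Z_0·(Z_L + jZ_0·tanβl)/(Z_0 + jZ_L·tanβl)
     = 164·(966 − j352)/(164 − j2070)

Z_in ≈ 33.7 + j73.8 Ω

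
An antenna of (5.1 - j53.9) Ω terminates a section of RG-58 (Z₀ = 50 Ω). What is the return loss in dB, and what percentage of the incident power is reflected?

RL ≈ 0.818 dB; 82.8% of incident power reflected

Γ = (-44.9 − j53.9)/(55.1 − j53.9), |Γ| = 0.91
RL = −20·log₁₀(0.91) = 0.818 dB
P_refl/P_inc = |Γ|² = 0.828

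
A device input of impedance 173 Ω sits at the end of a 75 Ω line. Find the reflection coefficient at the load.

Γ = 0.395

Γ = (Z_L − Z_0)/(Z_L + Z_0) = (173 − 75)/(173 + 75) = 98/248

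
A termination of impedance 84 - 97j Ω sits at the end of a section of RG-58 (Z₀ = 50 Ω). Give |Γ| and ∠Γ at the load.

Γ ≈ 0.621 ∠ -34.8°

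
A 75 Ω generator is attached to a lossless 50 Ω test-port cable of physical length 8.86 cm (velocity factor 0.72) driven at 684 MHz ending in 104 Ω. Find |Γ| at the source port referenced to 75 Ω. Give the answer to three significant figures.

λ = v/f = 0.72·c / 684 MHz = 0.316 m
βl = 2π·l/λ = 2π × 0.281 = 101°
tan(βl) = -5.14
Z_in = Z_0·(Z_L + jZ_0·tanβl)/(Z_0 + jZ_L·tanβl) = 24.7 + j7.41 Ω
Γ_s = (Z_in − Z_s)/(Z_in + Z_s) = (-50.3 + j7.41)/(99.7 + j7.41), |Γ_s| = 0.508

|Γ| ≈ 0.508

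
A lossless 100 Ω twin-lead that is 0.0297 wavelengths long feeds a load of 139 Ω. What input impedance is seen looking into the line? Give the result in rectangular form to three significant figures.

Z_in ≈ 135 − j16.5 Ω

βl = 2π × 0.0297 = 10.7°
tan(βl) = tan(10.7°) = 0.189
Z_in = Z_0·(Z_L + jZ_0·tanβl)/(Z_0 + jZ_L·tanβl)
     = 100·(139 + j18.9)/(100 + j26.2)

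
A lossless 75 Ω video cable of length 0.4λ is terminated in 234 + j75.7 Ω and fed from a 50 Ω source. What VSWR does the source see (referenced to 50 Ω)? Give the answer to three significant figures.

βl = 2π × 0.4 = 144°
tan(βl) = -0.727
Z_in = Z_0·(Z_L + jZ_0·tanβl)/(Z_0 + jZ_L·tanβl) = 43.9 + j69.7 Ω
Γ_s = (Z_in − Z_s)/(Z_in + Z_s) = (-6.09 + j69.7)/(93.9 + j69.7), |Γ_s| = 0.598
VSWR = (1 + |Γ_s|)/(1 − |Γ_s|)

VSWR ≈ 3.98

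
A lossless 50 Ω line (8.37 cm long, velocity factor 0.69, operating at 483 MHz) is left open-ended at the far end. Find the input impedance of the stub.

λ = v/f = 0.69·c / 483 MHz = 0.429 m
βl = 2π·l/λ = 2π × 0.195 = 70.3°
tan(βl) = 2.79
For an open-ended stub, Z_in = −jZ_0·cot(βl) = −jZ_0/tan(βl)

Z_in ≈ −j17.9 Ω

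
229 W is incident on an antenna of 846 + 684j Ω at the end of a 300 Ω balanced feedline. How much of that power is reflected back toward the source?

|Γ| = |(546 + j684)/(1146 + j684)| = 0.656
|Γ|² = 0.43
P_refl = |Γ|²·P_inc = 98.5 W, P_del = (1 − |Γ|²)·P_inc = 131 W

P_reflected ≈ 98.5 W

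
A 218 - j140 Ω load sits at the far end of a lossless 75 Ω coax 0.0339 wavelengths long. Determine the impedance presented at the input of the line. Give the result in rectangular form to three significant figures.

Z_in ≈ 96.5 − j131 Ω

βl = 2π × 0.0339 = 12.2°
tan(βl) = tan(12.2°) = 0.216
Z_in = Z_0·(Z_L + jZ_0·tanβl)/(Z_0 + jZ_L·tanβl)
     = 75·(218 − j124)/(105 + j47.1)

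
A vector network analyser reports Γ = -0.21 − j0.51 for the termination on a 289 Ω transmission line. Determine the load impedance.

Z_L ≈ 117 − j171 Ω

Z_L = Z_0·(1 + Γ)/(1 − Γ) = 289·(0.79 − j0.51)/(1.21 + j0.51)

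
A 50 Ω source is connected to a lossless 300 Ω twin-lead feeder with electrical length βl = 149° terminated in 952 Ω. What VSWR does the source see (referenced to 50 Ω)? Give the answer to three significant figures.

VSWR ≈ 14.6

tan(βl) = -0.601
Z_in = Z_0·(Z_L + jZ_0·tanβl)/(Z_0 + jZ_L·tanβl) = 280 + j353 Ω
Γ_s = (Z_in − Z_s)/(Z_in + Z_s) = (230 + j353)/(330 + j353), |Γ_s| = 0.872
VSWR = (1 + |Γ_s|)/(1 − |Γ_s|)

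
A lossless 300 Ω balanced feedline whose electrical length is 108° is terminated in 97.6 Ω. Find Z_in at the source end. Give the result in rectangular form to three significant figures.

Z_in ≈ 510 − j412 Ω

tan(βl) = tan(108°) = -3.08
Z_in = Z_0·(Z_L + jZ_0·tanβl)/(Z_0 + jZ_L·tanβl)
     = 300·(97.6 − j923)/(300 − j300)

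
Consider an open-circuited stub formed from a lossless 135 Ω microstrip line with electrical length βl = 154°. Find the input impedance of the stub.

tan(βl) = -0.488
For an open-circuited stub, Z_in = −jZ_0·cot(βl) = −jZ_0/tan(βl)

Z_in ≈ +j277 Ω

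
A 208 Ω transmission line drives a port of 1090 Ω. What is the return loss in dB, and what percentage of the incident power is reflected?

RL ≈ 3.36 dB; 46.2% of incident power reflected

Γ = (1090 − 208)/(1090 + 208) = 0.68
RL = −20·log₁₀(0.68) = 3.36 dB
P_refl/P_inc = |Γ|² = 0.462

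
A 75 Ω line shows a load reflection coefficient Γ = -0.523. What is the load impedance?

Z_L ≈ 23.5 Ω

Z_L = Z_0·(1 + Γ)/(1 − Γ) = 75·(0.477)/(1.52)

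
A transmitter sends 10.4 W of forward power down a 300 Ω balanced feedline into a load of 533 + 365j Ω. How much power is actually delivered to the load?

P_delivered ≈ 8.04 W

|Γ| = |(233 + j365)/(833 + j365)| = 0.476
|Γ|² = 0.227
P_refl = |Γ|²·P_inc = 2.36 W, P_del = (1 − |Γ|²)·P_inc = 8.04 W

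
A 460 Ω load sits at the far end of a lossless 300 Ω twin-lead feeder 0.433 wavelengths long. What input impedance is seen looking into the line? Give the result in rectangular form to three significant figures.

βl = 2π × 0.433 = 156°
tan(βl) = tan(156°) = -0.448
Z_in = Z_0·(Z_L + jZ_0·tanβl)/(Z_0 + jZ_L·tanβl)
     = 300·(460 − j134)/(300 − j206)

Z_in ≈ 375 + j123 Ω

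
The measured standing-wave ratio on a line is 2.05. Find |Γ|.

|Γ| ≈ 0.344

|Γ| = (S − 1)/(S + 1) = (2.05 − 1)/(2.05 + 1) = 1.05/3.05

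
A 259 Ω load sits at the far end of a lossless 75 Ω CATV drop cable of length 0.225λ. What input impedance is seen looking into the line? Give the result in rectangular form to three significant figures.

Z_in ≈ 22.2 − j10.9 Ω

βl = 2π × 0.225 = 81°
tan(βl) = tan(81°) = 6.31
Z_in = Z_0·(Z_L + jZ_0·tanβl)/(Z_0 + jZ_L·tanβl)
     = 75·(259 + j474)/(75 + j1640)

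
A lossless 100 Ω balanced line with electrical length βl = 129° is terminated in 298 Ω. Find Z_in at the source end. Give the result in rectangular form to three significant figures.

Z_in ≈ 51.7 + j66.9 Ω

tan(βl) = tan(129°) = -1.23
Z_in = Z_0·(Z_L + jZ_0·tanβl)/(Z_0 + jZ_L·tanβl)
     = 100·(298 − j123)/(100 − j368)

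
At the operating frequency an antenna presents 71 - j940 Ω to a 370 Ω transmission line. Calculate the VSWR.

Γ = (Z_L − Z_0)/(Z_L + Z_0) = (-299 − j940)/(441 − j940)
|Γ| = 986/1040 = 0.95
VSWR = (1 + |Γ|)/(1 − |Γ|) = 1.95/0.05

VSWR ≈ 39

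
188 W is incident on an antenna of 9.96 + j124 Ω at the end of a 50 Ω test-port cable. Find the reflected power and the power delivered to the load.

P_reflected ≈ 168 W; P_delivered ≈ 19.7 W

|Γ| = |(-40.04 + j124)/(59.96 + j124)| = 0.946
|Γ|² = 0.895
P_refl = |Γ|²·P_inc = 168 W, P_del = (1 − |Γ|²)·P_inc = 19.7 W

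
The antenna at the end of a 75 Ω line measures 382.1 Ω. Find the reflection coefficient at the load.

Γ = 0.672

Γ = (Z_L − Z_0)/(Z_L + Z_0) = (382.1 − 75)/(382.1 + 75) = 307.1/457.1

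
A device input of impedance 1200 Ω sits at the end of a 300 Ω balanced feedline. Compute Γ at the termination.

Γ = 0.6

Γ = (Z_L − Z_0)/(Z_L + Z_0) = (1200 − 300)/(1200 + 300) = 900/1500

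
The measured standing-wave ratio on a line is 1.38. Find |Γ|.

|Γ| ≈ 0.16

|Γ| = (S − 1)/(S + 1) = (1.38 − 1)/(1.38 + 1) = 0.38/2.38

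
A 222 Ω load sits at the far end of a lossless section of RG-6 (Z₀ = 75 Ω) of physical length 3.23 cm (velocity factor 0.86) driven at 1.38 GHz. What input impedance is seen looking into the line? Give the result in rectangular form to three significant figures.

Z_in ≈ 31.4 − j34 Ω

λ = v/f = 0.86·c / 1.38 GHz = 0.187 m
βl = 2π·l/λ = 2π × 0.173 = 62.2°
tan(βl) = tan(62.2°) = 1.9
Z_in = Z_0·(Z_L + jZ_0·tanβl)/(Z_0 + jZ_L·tanβl)
     = 75·(222 + j142)/(75 + j421)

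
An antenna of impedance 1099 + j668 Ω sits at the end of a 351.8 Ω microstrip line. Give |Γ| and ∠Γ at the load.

Γ = (Z_L − Z_0)/(Z_L + Z_0) = (747.2 + j668)/(1451 + j668)
|Γ| = 1000/1600 = 0.628

Γ ≈ 0.628 ∠ 17.1°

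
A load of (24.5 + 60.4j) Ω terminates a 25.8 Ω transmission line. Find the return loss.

Γ = (-1.3 + j60.4)/(50.3 + j60.4), |Γ| = 0.769
RL = −20·log₁₀|Γ| = −20·log₁₀(0.769)

RL ≈ 2.29 dB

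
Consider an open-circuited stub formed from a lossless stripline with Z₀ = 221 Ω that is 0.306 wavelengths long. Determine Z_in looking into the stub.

Z_in ≈ +j81.1 Ω

βl = 2π × 0.306 = 110°
tan(βl) = -2.72
For an open-circuited stub, Z_in = −jZ_0·cot(βl) = −jZ_0/tan(βl)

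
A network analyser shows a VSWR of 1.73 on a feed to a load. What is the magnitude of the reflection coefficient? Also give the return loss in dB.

|Γ| = (S − 1)/(S + 1) = (1.73 − 1)/(1.73 + 1) = 0.73/2.73
RL = −20·log₁₀|Γ| = −20·log₁₀(0.267)

|Γ| ≈ 0.267; return loss ≈ 11.5 dB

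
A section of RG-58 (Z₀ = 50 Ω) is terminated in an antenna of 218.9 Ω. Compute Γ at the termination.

Γ = (Z_L − Z_0)/(Z_L + Z_0) = (218.9 − 50)/(218.9 + 50) = 168.9/268.9

Γ = 0.628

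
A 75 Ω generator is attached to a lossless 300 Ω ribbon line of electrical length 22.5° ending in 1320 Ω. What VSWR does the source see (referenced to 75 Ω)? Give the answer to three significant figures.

VSWR ≈ 15.3

tan(βl) = 0.414
Z_in = Z_0·(Z_L + jZ_0·tanβl)/(Z_0 + jZ_L·tanβl) = 358 − j528 Ω
Γ_s = (Z_in − Z_s)/(Z_in + Z_s) = (283 − j528)/(433 − j528), |Γ_s| = 0.877
VSWR = (1 + |Γ_s|)/(1 − |Γ_s|)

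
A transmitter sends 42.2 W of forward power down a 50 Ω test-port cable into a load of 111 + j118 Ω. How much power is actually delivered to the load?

|Γ| = |(61 + j118)/(161 + j118)| = 0.665
|Γ|² = 0.443
P_refl = |Γ|²·P_inc = 18.7 W, P_del = (1 − |Γ|²)·P_inc = 23.5 W

P_delivered ≈ 23.5 W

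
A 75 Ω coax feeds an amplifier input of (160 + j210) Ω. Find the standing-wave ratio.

Γ = (Z_L − Z_0)/(Z_L + Z_0) = (85 + j210)/(235 + j210)
|Γ| = 227/315 = 0.719
VSWR = (1 + |Γ|)/(1 − |Γ|) = 1.72/0.281

VSWR ≈ 6.11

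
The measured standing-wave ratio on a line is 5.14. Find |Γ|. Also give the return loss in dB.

|Γ| ≈ 0.674; return loss ≈ 3.42 dB

|Γ| = (S − 1)/(S + 1) = (5.14 − 1)/(5.14 + 1) = 4.14/6.14
RL = −20·log₁₀|Γ| = −20·log₁₀(0.674)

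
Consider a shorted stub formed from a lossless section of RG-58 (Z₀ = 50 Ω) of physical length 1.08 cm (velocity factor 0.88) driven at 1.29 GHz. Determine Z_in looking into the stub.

λ = v/f = 0.88·c / 1.29 GHz = 0.205 m
βl = 2π·l/λ = 2π × 0.0528 = 19°
tan(βl) = 0.344
For a shorted stub, Z_in = jZ_0·tan(βl)

Z_in ≈ +j17.2 Ω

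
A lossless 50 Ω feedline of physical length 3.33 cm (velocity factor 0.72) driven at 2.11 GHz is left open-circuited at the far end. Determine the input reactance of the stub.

X_in ≈ 25.6 Ω (inductive)

λ = v/f = 0.72·c / 2.11 GHz = 0.102 m
βl = 2π·l/λ = 2π × 0.325 = 117°
tan(βl) = -1.95
For an open-circuited stub, Z_in = −jZ_0·cot(βl) = −jZ_0/tan(βl)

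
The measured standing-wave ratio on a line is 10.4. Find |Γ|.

|Γ| ≈ 0.825

|Γ| = (S − 1)/(S + 1) = (10.4 − 1)/(10.4 + 1) = 9.4/11.4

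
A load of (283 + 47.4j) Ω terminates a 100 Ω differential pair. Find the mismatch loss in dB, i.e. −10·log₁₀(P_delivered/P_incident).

Γ = (183 + j47.4)/(383 + j47.4), |Γ| = 0.49
|Γ|² = 0.24, so P_del/P_inc = 1 − |Γ|² = 0.76
ML = −10·log₁₀(1 − |Γ|²)

mismatch loss ≈ 1.19 dB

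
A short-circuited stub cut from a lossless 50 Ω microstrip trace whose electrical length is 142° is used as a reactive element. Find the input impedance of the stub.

tan(βl) = -0.781
For a short-circuited stub, Z_in = jZ_0·tan(βl)

Z_in ≈ −j39.1 Ω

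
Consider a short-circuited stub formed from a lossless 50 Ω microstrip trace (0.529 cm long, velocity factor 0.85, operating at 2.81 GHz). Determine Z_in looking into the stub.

λ = v/f = 0.85·c / 2.81 GHz = 0.0907 m
βl = 2π·l/λ = 2π × 0.0583 = 21°
tan(βl) = 0.384
For a short-circuited stub, Z_in = jZ_0·tan(βl)

Z_in ≈ +j19.2 Ω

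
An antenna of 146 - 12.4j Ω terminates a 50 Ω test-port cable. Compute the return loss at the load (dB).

Γ = (96 − j12.4)/(196 − j12.4), |Γ| = 0.493
RL = −20·log₁₀|Γ| = −20·log₁₀(0.493)

RL ≈ 6.15 dB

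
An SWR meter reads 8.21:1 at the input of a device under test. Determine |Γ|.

|Γ| = (S − 1)/(S + 1) = (8.21 − 1)/(8.21 + 1) = 7.21/9.21

|Γ| ≈ 0.783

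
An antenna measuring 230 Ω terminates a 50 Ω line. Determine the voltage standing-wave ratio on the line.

For a purely resistive load, VSWR = R_L/Z_0 or Z_0/R_L (whichever > 1) = 230/50

VSWR ≈ 4.6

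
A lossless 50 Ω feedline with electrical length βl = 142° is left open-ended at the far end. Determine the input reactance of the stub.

X_in ≈ 64 Ω (inductive)

tan(βl) = -0.781
For an open-ended stub, Z_in = −jZ_0·cot(βl) = −jZ_0/tan(βl)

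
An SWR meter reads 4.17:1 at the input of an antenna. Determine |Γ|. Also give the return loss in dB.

|Γ| ≈ 0.613; return loss ≈ 4.25 dB

|Γ| = (S − 1)/(S + 1) = (4.17 − 1)/(4.17 + 1) = 3.17/5.17
RL = −20·log₁₀|Γ| = −20·log₁₀(0.613)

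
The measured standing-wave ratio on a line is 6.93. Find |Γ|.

|Γ| = (S − 1)/(S + 1) = (6.93 − 1)/(6.93 + 1) = 5.93/7.93

|Γ| ≈ 0.748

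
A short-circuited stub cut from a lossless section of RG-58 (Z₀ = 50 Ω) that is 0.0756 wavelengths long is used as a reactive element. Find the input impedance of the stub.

Z_in ≈ +j25.7 Ω

βl = 2π × 0.0756 = 27.2°
tan(βl) = 0.514
For a short-circuited stub, Z_in = jZ_0·tan(βl)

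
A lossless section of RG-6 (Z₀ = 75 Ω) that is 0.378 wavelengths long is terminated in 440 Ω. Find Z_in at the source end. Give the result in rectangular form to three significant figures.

Z_in ≈ 25.8 + j73.3 Ω

βl = 2π × 0.378 = 136°
tan(βl) = tan(136°) = -0.963
Z_in = Z_0·(Z_L + jZ_0·tanβl)/(Z_0 + jZ_L·tanβl)
     = 75·(440 − j72.2)/(75 − j424)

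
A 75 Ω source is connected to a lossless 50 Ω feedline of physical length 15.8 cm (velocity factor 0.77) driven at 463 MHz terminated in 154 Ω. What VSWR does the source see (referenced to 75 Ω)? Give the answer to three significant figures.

λ = v/f = 0.77·c / 463 MHz = 0.499 m
βl = 2π·l/λ = 2π × 0.317 = 114°
tan(βl) = -2.25
Z_in = Z_0·(Z_L + jZ_0·tanβl)/(Z_0 + jZ_L·tanβl) = 19.1 + j19.5 Ω
Γ_s = (Z_in − Z_s)/(Z_in + Z_s) = (-55.9 + j19.5)/(94.1 + j19.5), |Γ_s| = 0.617
VSWR = (1 + |Γ_s|)/(1 − |Γ_s|)

VSWR ≈ 4.22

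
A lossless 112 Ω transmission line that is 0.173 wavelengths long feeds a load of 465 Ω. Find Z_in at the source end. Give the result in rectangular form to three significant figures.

Z_in ≈ 33.9 − j54.6 Ω

βl = 2π × 0.173 = 62.3°
tan(βl) = tan(62.3°) = 1.9
Z_in = Z_0·(Z_L + jZ_0·tanβl)/(Z_0 + jZ_L·tanβl)
     = 112·(465 + j213)/(112 + j885)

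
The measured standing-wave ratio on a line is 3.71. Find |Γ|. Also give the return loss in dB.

|Γ| ≈ 0.575; return loss ≈ 4.8 dB

|Γ| = (S − 1)/(S + 1) = (3.71 − 1)/(3.71 + 1) = 2.71/4.71
RL = −20·log₁₀|Γ| = −20·log₁₀(0.575)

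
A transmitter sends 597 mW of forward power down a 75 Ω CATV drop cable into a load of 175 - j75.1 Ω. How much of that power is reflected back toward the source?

|Γ| = |(100 − j75.1)/(250 − j75.1)| = 0.479
|Γ|² = 0.23
P_refl = |Γ|²·P_inc = 137 mW, P_del = (1 − |Γ|²)·P_inc = 460 mW

P_reflected ≈ 137 mW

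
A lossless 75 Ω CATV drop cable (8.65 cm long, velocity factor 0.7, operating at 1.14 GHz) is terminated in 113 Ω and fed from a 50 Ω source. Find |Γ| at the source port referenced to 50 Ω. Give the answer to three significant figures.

λ = v/f = 0.7·c / 1.14 GHz = 0.184 m
βl = 2π·l/λ = 2π × 0.47 = 169°
tan(βl) = -0.194
Z_in = Z_0·(Z_L + jZ_0·tanβl)/(Z_0 + jZ_L·tanβl) = 108 + j17 Ω
Γ_s = (Z_in − Z_s)/(Z_in + Z_s) = (58 + j17)/(158 + j17), |Γ_s| = 0.38

|Γ| ≈ 0.38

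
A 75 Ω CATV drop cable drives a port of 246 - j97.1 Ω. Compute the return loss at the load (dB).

Γ = (171 − j97.1)/(321 − j97.1), |Γ| = 0.586
RL = −20·log₁₀|Γ| = −20·log₁₀(0.586)

RL ≈ 4.64 dB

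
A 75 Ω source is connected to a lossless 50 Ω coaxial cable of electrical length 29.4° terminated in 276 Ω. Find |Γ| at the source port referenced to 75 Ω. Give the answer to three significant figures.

|Γ| ≈ 0.656

tan(βl) = 0.563
Z_in = Z_0·(Z_L + jZ_0·tanβl)/(Z_0 + jZ_L·tanβl) = 34.1 − j77.8 Ω
Γ_s = (Z_in − Z_s)/(Z_in + Z_s) = (-40.9 − j77.8)/(109 − j77.8), |Γ_s| = 0.656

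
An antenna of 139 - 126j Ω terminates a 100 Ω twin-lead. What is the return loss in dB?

Γ = (39 − j126)/(239 − j126), |Γ| = 0.488
RL = −20·log₁₀|Γ| = −20·log₁₀(0.488)

RL ≈ 6.23 dB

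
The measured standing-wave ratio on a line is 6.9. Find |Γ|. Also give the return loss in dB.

|Γ| = (S − 1)/(S + 1) = (6.9 − 1)/(6.9 + 1) = 5.9/7.9
RL = −20·log₁₀|Γ| = −20·log₁₀(0.747)

|Γ| ≈ 0.747; return loss ≈ 2.54 dB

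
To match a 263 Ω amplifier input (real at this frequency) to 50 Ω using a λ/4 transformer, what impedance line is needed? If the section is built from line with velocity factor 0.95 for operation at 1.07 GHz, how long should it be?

Z_qwt = √(Z_0·R_L) = √(50 × 263) = √13150
λ = 0.95·c/f = 0.266 m, so l = λ/4 = 0.0666 m

Z_qwt ≈ 115 Ω; length ≈ 6.66 cm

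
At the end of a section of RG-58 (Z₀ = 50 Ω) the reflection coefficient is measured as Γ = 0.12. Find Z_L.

Z_L ≈ 63.6 Ω

Z_L = Z_0·(1 + Γ)/(1 − Γ) = 50·(1.12)/(0.88)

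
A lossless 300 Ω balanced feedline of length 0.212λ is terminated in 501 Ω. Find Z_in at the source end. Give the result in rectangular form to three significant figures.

Z_in ≈ 186 − j45.9 Ω

βl = 2π × 0.212 = 76.3°
tan(βl) = tan(76.3°) = 4.11
Z_in = Z_0·(Z_L + jZ_0·tanβl)/(Z_0 + jZ_L·tanβl)
     = 300·(501 + j1230)/(300 + j2060)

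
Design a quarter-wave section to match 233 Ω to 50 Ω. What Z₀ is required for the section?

Z_qwt ≈ 108 Ω

Z_qwt = √(Z_0·R_L) = √(50 × 233) = √11650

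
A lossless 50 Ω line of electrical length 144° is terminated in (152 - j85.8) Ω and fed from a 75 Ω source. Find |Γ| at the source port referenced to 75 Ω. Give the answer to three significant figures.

tan(βl) = -0.727
Z_in = Z_0·(Z_L + jZ_0·tanβl)/(Z_0 + jZ_L·tanβl) = 47 + j74.1 Ω
Γ_s = (Z_in − Z_s)/(Z_in + Z_s) = (-28 + j74.1)/(122 + j74.1), |Γ_s| = 0.555

|Γ| ≈ 0.555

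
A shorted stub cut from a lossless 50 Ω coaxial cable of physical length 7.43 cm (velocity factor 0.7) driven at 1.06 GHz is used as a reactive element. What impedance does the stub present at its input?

Z_in ≈ −j50 Ω

λ = v/f = 0.7·c / 1.06 GHz = 0.198 m
βl = 2π·l/λ = 2π × 0.375 = 135°
tan(βl) = -1
For a shorted stub, Z_in = jZ_0·tan(βl)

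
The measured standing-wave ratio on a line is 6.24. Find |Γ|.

|Γ| ≈ 0.724

|Γ| = (S − 1)/(S + 1) = (6.24 − 1)/(6.24 + 1) = 5.24/7.24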